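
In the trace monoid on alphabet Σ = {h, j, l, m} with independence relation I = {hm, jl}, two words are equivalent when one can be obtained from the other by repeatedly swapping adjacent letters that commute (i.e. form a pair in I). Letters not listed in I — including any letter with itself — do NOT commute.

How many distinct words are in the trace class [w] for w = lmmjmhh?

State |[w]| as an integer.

0(l) covers ∅
1(m) covers 0:l
2(m) covers 1:m
3(j) covers 2:m
4(m) covers 3:j
5(h) covers 3:j
6(h) covers 5:h
floor of heap: 0:l
completions by unplaced set U, small U first (add the entries for U minus each lowest piece of U):
  |U|=1: {4}:1  {6}:1
  |U|=2: {4,6}:2  {5,6}:1
  |U|=3: {4,5,6}:3
  |U|=4: {3,4,5,6}:3
  |U|=5: {2,3,4,5,6}:3
  start at 0(l): 3

3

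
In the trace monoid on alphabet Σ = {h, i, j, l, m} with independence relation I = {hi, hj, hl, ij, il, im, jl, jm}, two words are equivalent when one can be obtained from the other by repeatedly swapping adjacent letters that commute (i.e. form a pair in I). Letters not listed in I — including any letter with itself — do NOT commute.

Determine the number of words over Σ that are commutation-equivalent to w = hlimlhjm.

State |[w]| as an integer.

piece 0:h — minimal
piece 1:l — minimal
piece 2:i — minimal
piece 3:m rests on {0:h, 1:l}
piece 4:l rests on {3:m}
piece 5:h rests on {3:m}
piece 6:j — minimal
piece 7:m rests on {4:l, 5:h}
minimal pieces: {0:h, 1:l, 2:i, 6:j}
ways to finish when only these pieces remain (= sum over removing one remaining piece with nothing left below it):
  1 left: {2}→1  {6}→1  {7}→1
  2 left: {2,6}→2  {2,7}→2  {4,7}→1  {5,7}→1  {6,7}→2
  3 left: {2,4,7}→3  {2,5,7}→3  {2,6,7}→6  {4,5,7}→2  {4,6,7}→3  {5,6,7}→3
  4 left: {2,4,5,7}→8  {2,4,6,7}→12  {2,5,6,7}→12  {3,4,5,7}→2  {4,5,6,7}→8
  5 left: {0,3,4,5,7}→2  {1,3,4,5,7}→2  {2,3,4,5,7}→10  {2,4,5,6,7}→40  {3,4,5,6,7}→10
  6 left: {0,1,3,4,5,7}→4  {0,2,3,4,5,7}→12  {0,3,4,5,6,7}→12  {1,2,3,4,5,7}→12  {1,3,4,5,6,7}→12  {2,3,4,5,6,7}→60
  placing 0:h first → 84 extensions
  placing 1:l first → 84 extensions
  placing 2:i first → 28 extensions
  placing 6:j first → 28 extensions
total linear extensions = 224

224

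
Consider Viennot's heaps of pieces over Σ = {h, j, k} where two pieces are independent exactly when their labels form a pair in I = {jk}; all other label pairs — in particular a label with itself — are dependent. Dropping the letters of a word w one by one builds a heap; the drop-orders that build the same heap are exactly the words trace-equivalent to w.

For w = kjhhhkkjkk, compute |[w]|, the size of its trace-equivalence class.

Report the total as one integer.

10

drop 0:k onto floor
drop 1:j onto floor
drop 2:h onto {0:k, 1:j}
drop 3:h onto {2:h}
drop 4:h onto {3:h}
drop 5:k onto {4:h}
drop 6:k onto {5:k}
drop 7:j onto {4:h}
drop 8:k onto {6:k}
drop 9:k onto {8:k}
ground layer = {0:k, 1:j}
drop-orders for the pieces not yet dropped (sum over which currently-grounded one goes next):
  1 to go: {7} 1  {9} 1
  2 to go: {7,9} 2  {8,9} 1
  3 to go: {6,8,9} 1  {7,8,9} 3
  4 to go: {5,6,8,9} 1  {6,7,8,9} 4
  5 to go: {5,6,7,8,9} 5
  6 to go: {4,5,6,7,8,9} 5
  7 to go: {3,4,5,6,7,8,9} 5
  8 to go: {2,3,4,5,6,7,8,9} 5
  if 0:k drops first: 5 orders
  if 1:j drops first: 5 orders
heap linearizations: 10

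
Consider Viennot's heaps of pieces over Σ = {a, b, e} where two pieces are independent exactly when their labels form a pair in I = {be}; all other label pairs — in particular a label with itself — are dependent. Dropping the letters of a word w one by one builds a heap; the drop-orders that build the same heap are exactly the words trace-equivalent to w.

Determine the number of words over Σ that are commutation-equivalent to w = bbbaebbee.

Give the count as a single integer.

10

#0=b has no predecessor
#1=b depends on [0:b]
#2=b depends on [1:b]
#3=a depends on [2:b]
#4=e depends on [3:a]
#5=b depends on [3:a]
#6=b depends on [5:b]
#7=e depends on [4:e]
#8=e depends on [7:e]
sources: [0:b]
N(rest) = Σ N(rest − s) over sources s of rest; N(one piece) = 1:
  size 1 → [6]=1  [8]=1
  size 2 → [5,6]=1  [6,8]=2  [7,8]=1
  size 3 → [4,7,8]=1  [5,6,8]=3  [6,7,8]=3
  size 4 → [4,6,7,8]=4  [5,6,7,8]=6
  size 5 → [4,5,6,7,8]=10
  size 6 → [3,4,5,6,7,8]=10
  size 7 → [2,3,4,5,6,7,8]=10
  first=0(b) contributes 10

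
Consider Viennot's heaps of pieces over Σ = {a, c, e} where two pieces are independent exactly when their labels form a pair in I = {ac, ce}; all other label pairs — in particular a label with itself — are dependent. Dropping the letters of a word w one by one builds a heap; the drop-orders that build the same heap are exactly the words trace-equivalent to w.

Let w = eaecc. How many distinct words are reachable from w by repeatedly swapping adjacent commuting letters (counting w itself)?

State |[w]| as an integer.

10

drop 0:e onto floor
drop 1:a onto {0:e}
drop 2:e onto {1:a}
drop 3:c onto floor
drop 4:c onto {3:c}
ground layer = {0:e, 3:c}
drop-orders for the pieces not yet dropped (sum over which currently-grounded one goes next):
  1 to go: {2} 1  {4} 1
  2 to go: {1,2} 1  {2,4} 2  {3,4} 1
  3 to go: {0,1,2} 1  {1,2,4} 3  {2,3,4} 3
  if 0:e drops first: 6 orders
  if 3:c drops first: 4 orders
heap linearizations: 10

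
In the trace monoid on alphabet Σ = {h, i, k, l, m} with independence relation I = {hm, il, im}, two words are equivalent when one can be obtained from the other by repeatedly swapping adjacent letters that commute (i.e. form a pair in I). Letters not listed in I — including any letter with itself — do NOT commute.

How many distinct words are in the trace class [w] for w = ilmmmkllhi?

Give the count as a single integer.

drop 0:i onto floor
drop 1:l onto floor
drop 2:m onto {1:l}
drop 3:m onto {2:m}
drop 4:m onto {3:m}
drop 5:k onto {0:i, 4:m}
drop 6:l onto {5:k}
drop 7:l onto {6:l}
drop 8:h onto {7:l}
drop 9:i onto {8:h}
ground layer = {0:i, 1:l}
drop-orders for the pieces not yet dropped (sum over which currently-grounded one goes next):
  1 to go: {9} 1
  2 to go: {8,9} 1
  3 to go: {7,8,9} 1
  4 to go: {6,7,8,9} 1
  5 to go: {5,6,7,8,9} 1
  6 to go: {0,5,6,7,8,9} 1  {4,5,6,7,8,9} 1
  7 to go: {0,4,5,6,7,8,9} 2  {3,4,5,6,7,8,9} 1
  8 to go: {0,3,4,5,6,7,8,9} 3  {2,3,4,5,6,7,8,9} 1
  if 0:i drops first: 1 orders
  if 1:l drops first: 4 orders
heap linearizations: 5

5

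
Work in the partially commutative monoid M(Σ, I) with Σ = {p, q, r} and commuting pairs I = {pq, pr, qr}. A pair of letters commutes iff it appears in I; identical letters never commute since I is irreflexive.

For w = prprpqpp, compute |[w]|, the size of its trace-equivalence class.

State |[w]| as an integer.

drop 0:p onto floor
drop 1:r onto floor
drop 2:p onto {0:p}
drop 3:r onto {1:r}
drop 4:p onto {2:p}
drop 5:q onto floor
drop 6:p onto {4:p}
drop 7:p onto {6:p}
ground layer = {0:p, 1:r, 5:q}
drop-orders for the pieces not yet dropped (sum over which currently-grounded one goes next):
  1 to go: {3} 1  {5} 1  {7} 1
  2 to go: {1,3} 1  {3,5} 2  {3,7} 2  {5,7} 2  {6,7} 1
  3 to go: {1,3,5} 3  {1,3,7} 3  {3,5,7} 6  {3,6,7} 3  {4,6,7} 1  {5,6,7} 3
  4 to go: {1,3,5,7} 12  {1,3,6,7} 6  {2,4,6,7} 1  {3,4,6,7} 4  {3,5,6,7} 12  {4,5,6,7} 4
  5 to go: {0,2,4,6,7} 1  {1,3,4,6,7} 10  {1,3,5,6,7} 30  {2,3,4,6,7} 5  {2,4,5,6,7} 5  {3,4,5,6,7} 20
  6 to go: {0,2,3,4,6,7} 6  {0,2,4,5,6,7} 6  {1,2,3,4,6,7} 15  {1,3,4,5,6,7} 60  {2,3,4,5,6,7} 30
  if 0:p drops first: 105 orders
  if 1:r drops first: 42 orders
  if 5:q drops first: 21 orders
heap linearizations: 168

168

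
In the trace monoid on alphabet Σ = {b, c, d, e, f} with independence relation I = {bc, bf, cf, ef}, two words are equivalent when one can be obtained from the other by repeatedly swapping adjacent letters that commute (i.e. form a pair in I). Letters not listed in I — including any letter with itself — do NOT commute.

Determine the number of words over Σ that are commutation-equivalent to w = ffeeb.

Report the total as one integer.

10

piece 0:f — minimal
piece 1:f rests on {0:f}
piece 2:e — minimal
piece 3:e rests on {2:e}
piece 4:b rests on {3:e}
minimal pieces: {0:f, 2:e}
ways to finish when only these pieces remain (= sum over removing one remaining piece with nothing left below it):
  1 left: {1}→1  {4}→1
  2 left: {0,1}→1  {1,4}→2  {3,4}→1
  3 left: {0,1,4}→3  {1,3,4}→3  {2,3,4}→1
  placing 0:f first → 4 extensions
  placing 2:e first → 6 extensions
total linear extensions = 10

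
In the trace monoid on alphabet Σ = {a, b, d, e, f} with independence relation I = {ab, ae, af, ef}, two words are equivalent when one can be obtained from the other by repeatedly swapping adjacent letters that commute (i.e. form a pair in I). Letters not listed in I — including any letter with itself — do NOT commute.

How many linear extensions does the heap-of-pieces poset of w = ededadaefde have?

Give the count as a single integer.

drop 0:e onto floor
drop 1:d onto {0:e}
drop 2:e onto {1:d}
drop 3:d onto {2:e}
drop 4:a onto {3:d}
drop 5:d onto {4:a}
drop 6:a onto {5:d}
drop 7:e onto {5:d}
drop 8:f onto {5:d}
drop 9:d onto {6:a, 7:e, 8:f}
drop 10:e onto {9:d}
ground layer = {0:e}
drop-orders for the pieces not yet dropped (sum over which currently-grounded one goes next):
  1 to go: {10} 1
  2 to go: {9,10} 1
  3 to go: {6,9,10} 1  {7,9,10} 1  {8,9,10} 1
  4 to go: {6,7,9,10} 2  {6,8,9,10} 2  {7,8,9,10} 2
  5 to go: {6,7,8,9,10} 6
  6 to go: {5,6,7,8,9,10} 6
  7 to go: {4,5,6,7,8,9,10} 6
  8 to go: {3,4,5,6,7,8,9,10} 6
  9 to go: {2,3,4,5,6,7,8,9,10} 6
  if 0:e drops first: 6 orders

6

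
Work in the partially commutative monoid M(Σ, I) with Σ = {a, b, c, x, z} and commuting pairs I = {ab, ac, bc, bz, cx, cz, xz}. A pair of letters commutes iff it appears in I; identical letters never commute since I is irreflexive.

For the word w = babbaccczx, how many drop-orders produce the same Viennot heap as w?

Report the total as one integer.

3600

#0=b has no predecessor
#1=a has no predecessor
#2=b depends on [0:b]
#3=b depends on [2:b]
#4=a depends on [1:a]
#5=c has no predecessor
#6=c depends on [5:c]
#7=c depends on [6:c]
#8=z depends on [4:a]
#9=x depends on [3:b, 4:a]
sources: [0:b, 1:a, 5:c]
N(rest) = Σ N(rest − s) over sources s of rest; N(one piece) = 1:
  size 1 → [7]=1  [8]=1  [9]=1
  size 2 → [3,9]=1  [6,7]=1  [7,8]=2  [7,9]=2  [8,9]=2
  size 3 → [2,3,9]=1  [3,7,9]=3  [3,8,9]=3  [4,8,9]=2  [5,6,7]=1  [6,7,8]=3  [6,7,9]=3  [7,8,9]=6
  size 4 → [0,2,3,9]=1  [1,4,8,9]=2  [2,3,7,9]=4  [2,3,8,9]=4  [3,4,8,9]=5  [3,6,7,9]=6  [3,7,8,9]=12  [4,7,8,9]=8  [5,6,7,8]=4  [5,6,7,9]=4  [6,7,8,9]=12
  size 5 → [0,2,3,7,9]=5  [0,2,3,8,9]=5  [1,3,4,8,9]=7  [1,4,7,8,9]=10  [2,3,4,8,9]=9  [2,3,6,7,9]=10  [2,3,7,8,9]=20  [3,4,7,8,9]=25  [3,5,6,7,9]=10  [3,6,7,8,9]=30  [4,6,7,8,9]=20  [5,6,7,8,9]=20
  size 6 → [0,2,3,4,8,9]=14  [0,2,3,6,7,9]=15  [0,2,3,7,8,9]=30  [1,2,3,4,8,9]=16  [1,3,4,7,8,9]=42  [1,4,6,7,8,9]=30  [2,3,4,7,8,9]=54  [2,3,5,6,7,9]=20  [2,3,6,7,8,9]=60  [3,4,6,7,8,9]=75  [3,5,6,7,8,9]=60  [4,5,6,7,8,9]=40
  size 7 → [0,1,2,3,4,8,9]=30  [0,2,3,4,7,8,9]=98  [0,2,3,5,6,7,9]=35  [0,2,3,6,7,8,9]=105  [1,2,3,4,7,8,9]=112  [1,3,4,6,7,8,9]=147  [1,4,5,6,7,8,9]=70  [2,3,4,6,7,8,9]=189  [2,3,5,6,7,8,9]=140  [3,4,5,6,7,8,9]=175
  size 8 → [0,1,2,3,4,7,8,9]=240  [0,2,3,4,6,7,8,9]=392  [0,2,3,5,6,7,8,9]=280  [1,2,3,4,6,7,8,9]=448  [1,3,4,5,6,7,8,9]=392  [2,3,4,5,6,7,8,9]=504
  first=0(b) contributes 1344
  first=1(a) contributes 1176
  first=5(c) contributes 1080
|[w]| = 3600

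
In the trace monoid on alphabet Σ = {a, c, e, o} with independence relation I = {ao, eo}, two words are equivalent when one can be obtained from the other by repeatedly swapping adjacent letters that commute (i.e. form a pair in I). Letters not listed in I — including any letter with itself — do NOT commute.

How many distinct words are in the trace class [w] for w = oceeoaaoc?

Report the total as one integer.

15

drop 0:o onto floor
drop 1:c onto {0:o}
drop 2:e onto {1:c}
drop 3:e onto {2:e}
drop 4:o onto {1:c}
drop 5:a onto {3:e}
drop 6:a onto {5:a}
drop 7:o onto {4:o}
drop 8:c onto {6:a, 7:o}
ground layer = {0:o}
drop-orders for the pieces not yet dropped (sum over which currently-grounded one goes next):
  1 to go: {8} 1
  2 to go: {6,8} 1  {7,8} 1
  3 to go: {4,7,8} 1  {5,6,8} 1  {6,7,8} 2
  4 to go: {3,5,6,8} 1  {4,6,7,8} 3  {5,6,7,8} 3
  5 to go: {2,3,5,6,8} 1  {3,5,6,7,8} 4  {4,5,6,7,8} 6
  6 to go: {2,3,5,6,7,8} 5  {3,4,5,6,7,8} 10
  7 to go: {2,3,4,5,6,7,8} 15
  if 0:o drops first: 15 orders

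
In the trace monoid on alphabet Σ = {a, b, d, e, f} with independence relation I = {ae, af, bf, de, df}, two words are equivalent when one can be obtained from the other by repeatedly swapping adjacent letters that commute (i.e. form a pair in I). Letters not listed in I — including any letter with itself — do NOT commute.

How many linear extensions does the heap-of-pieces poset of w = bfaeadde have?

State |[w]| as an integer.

50

#0=b has no predecessor
#1=f has no predecessor
#2=a depends on [0:b]
#3=e depends on [0:b, 1:f]
#4=a depends on [2:a]
#5=d depends on [4:a]
#6=d depends on [5:d]
#7=e depends on [3:e]
sources: [0:b, 1:f]
N(rest) = Σ N(rest − s) over sources s of rest; N(one piece) = 1:
  size 1 → [6]=1  [7]=1
  size 2 → [3,7]=1  [5,6]=1  [6,7]=2
  size 3 → [1,3,7]=1  [3,6,7]=3  [4,5,6]=1  [5,6,7]=3
  size 4 → [1,3,6,7]=4  [2,4,5,6]=1  [3,5,6,7]=6  [4,5,6,7]=4
  size 5 → [1,3,5,6,7]=10  [2,4,5,6,7]=5  [3,4,5,6,7]=10
  size 6 → [1,3,4,5,6,7]=20  [2,3,4,5,6,7]=15
  first=0(b) contributes 35
  first=1(f) contributes 15
|[w]| = 50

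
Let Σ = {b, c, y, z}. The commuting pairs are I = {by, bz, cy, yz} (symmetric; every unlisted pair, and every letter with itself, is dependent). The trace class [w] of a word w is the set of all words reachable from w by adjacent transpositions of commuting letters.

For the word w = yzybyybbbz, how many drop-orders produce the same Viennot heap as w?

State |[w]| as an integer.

piece 0:y — minimal
piece 1:z — minimal
piece 2:y rests on {0:y}
piece 3:b — minimal
piece 4:y rests on {2:y}
piece 5:y rests on {4:y}
piece 6:b rests on {3:b}
piece 7:b rests on {6:b}
piece 8:b rests on {7:b}
piece 9:z rests on {1:z}
minimal pieces: {0:y, 1:z, 3:b}
ways to finish when only these pieces remain (= sum over removing one remaining piece with nothing left below it):
  1 left: {5}→1  {8}→1  {9}→1
  2 left: {1,9}→1  {4,5}→1  {5,8}→2  {5,9}→2  {7,8}→1  {8,9}→2
  3 left: {1,5,9}→3  {1,8,9}→3  {2,4,5}→1  {4,5,8}→3  {4,5,9}→3  {5,7,8}→3  {5,8,9}→6  {6,7,8}→1  {7,8,9}→3
  4 left: {0,2,4,5}→1  {1,4,5,9}→6  {1,5,8,9}→12  {1,7,8,9}→6  {2,4,5,8}→4  {2,4,5,9}→4  {3,6,7,8}→1  {4,5,7,8}→6  {4,5,8,9}→12  {5,6,7,8}→4  {5,7,8,9}→12  {6,7,8,9}→4
  5 left: {0,2,4,5,8}→5  {0,2,4,5,9}→5  {1,2,4,5,9}→10  {1,4,5,8,9}→30  {1,5,7,8,9}→30  {1,6,7,8,9}→10  {2,4,5,7,8}→10  {2,4,5,8,9}→20  {3,5,6,7,8}→5  {3,6,7,8,9}→5  {4,5,6,7,8}→10  {4,5,7,8,9}→30  {5,6,7,8,9}→20
  6 left: {0,1,2,4,5,9}→15  {0,2,4,5,7,8}→15  {0,2,4,5,8,9}→30  {1,2,4,5,8,9}→60  {1,3,6,7,8,9}→15  {1,4,5,7,8,9}→90  {1,5,6,7,8,9}→60  {2,4,5,6,7,8}→20  {2,4,5,7,8,9}→60  {3,4,5,6,7,8}→15  {3,5,6,7,8,9}→30  {4,5,6,7,8,9}→60
  7 left: {0,1,2,4,5,8,9}→105  {0,2,4,5,6,7,8}→35  {0,2,4,5,7,8,9}→105  {1,2,4,5,7,8,9}→210  {1,3,5,6,7,8,9}→105  {1,4,5,6,7,8,9}→210  {2,3,4,5,6,7,8}→35  {2,4,5,6,7,8,9}→140  {3,4,5,6,7,8,9}→105
  8 left: {0,1,2,4,5,7,8,9}→420  {0,2,3,4,5,6,7,8}→70  {0,2,4,5,6,7,8,9}→280  {1,2,4,5,6,7,8,9}→560  {1,3,4,5,6,7,8,9}→420  {2,3,4,5,6,7,8,9}→280
  placing 0:y first → 1260 extensions
  placing 1:z first → 630 extensions
  placing 3:b first → 1260 extensions
total linear extensions = 3150

3150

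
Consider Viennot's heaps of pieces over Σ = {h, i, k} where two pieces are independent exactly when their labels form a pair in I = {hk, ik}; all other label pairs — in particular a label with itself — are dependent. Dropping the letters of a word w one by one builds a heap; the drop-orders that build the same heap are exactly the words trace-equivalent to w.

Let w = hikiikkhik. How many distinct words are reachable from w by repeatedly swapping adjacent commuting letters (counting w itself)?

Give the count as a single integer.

0(h) covers ∅
1(i) covers 0:h
2(k) covers ∅
3(i) covers 1:i
4(i) covers 3:i
5(k) covers 2:k
6(k) covers 5:k
7(h) covers 4:i
8(i) covers 7:h
9(k) covers 6:k
floor of heap: 0:h, 2:k
completions by unplaced set U, small U first (add the entries for U minus each lowest piece of U):
  |U|=1: {8}:1  {9}:1
  |U|=2: {6,9}:1  {7,8}:1  {8,9}:2
  |U|=3: {4,7,8}:1  {5,6,9}:1  {6,8,9}:3  {7,8,9}:3
  |U|=4: {2,5,6,9}:1  {3,4,7,8}:1  {4,7,8,9}:4  {5,6,8,9}:4  {6,7,8,9}:6
  |U|=5: {1,3,4,7,8}:1  {2,5,6,8,9}:5  {3,4,7,8,9}:5  {4,6,7,8,9}:10  {5,6,7,8,9}:10
  |U|=6: {0,1,3,4,7,8}:1  {1,3,4,7,8,9}:6  {2,5,6,7,8,9}:15  {3,4,6,7,8,9}:15  {4,5,6,7,8,9}:20
  |U|=7: {0,1,3,4,7,8,9}:7  {1,3,4,6,7,8,9}:21  {2,4,5,6,7,8,9}:35  {3,4,5,6,7,8,9}:35
  |U|=8: {0,1,3,4,6,7,8,9}:28  {1,3,4,5,6,7,8,9}:56  {2,3,4,5,6,7,8,9}:70
  start at 0(h): 126
  start at 2(k): 84
sum over floor = 210

210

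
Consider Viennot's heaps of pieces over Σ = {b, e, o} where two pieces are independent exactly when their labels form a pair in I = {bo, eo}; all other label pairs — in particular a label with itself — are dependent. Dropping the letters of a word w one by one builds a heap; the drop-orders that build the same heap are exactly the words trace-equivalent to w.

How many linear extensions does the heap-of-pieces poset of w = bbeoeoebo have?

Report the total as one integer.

84

drop 0:b onto floor
drop 1:b onto {0:b}
drop 2:e onto {1:b}
drop 3:o onto floor
drop 4:e onto {2:e}
drop 5:o onto {3:o}
drop 6:e onto {4:e}
drop 7:b onto {6:e}
drop 8:o onto {5:o}
ground layer = {0:b, 3:o}
drop-orders for the pieces not yet dropped (sum over which currently-grounded one goes next):
  1 to go: {7} 1  {8} 1
  2 to go: {5,8} 1  {6,7} 1  {7,8} 2
  3 to go: {3,5,8} 1  {4,6,7} 1  {5,7,8} 3  {6,7,8} 3
  4 to go: {2,4,6,7} 1  {3,5,7,8} 4  {4,6,7,8} 4  {5,6,7,8} 6
  5 to go: {1,2,4,6,7} 1  {2,4,6,7,8} 5  {3,5,6,7,8} 10  {4,5,6,7,8} 10
  6 to go: {0,1,2,4,6,7} 1  {1,2,4,6,7,8} 6  {2,4,5,6,7,8} 15  {3,4,5,6,7,8} 20
  7 to go: {0,1,2,4,6,7,8} 7  {1,2,4,5,6,7,8} 21  {2,3,4,5,6,7,8} 35
  if 0:b drops first: 56 orders
  if 3:o drops first: 28 orders
heap linearizations: 84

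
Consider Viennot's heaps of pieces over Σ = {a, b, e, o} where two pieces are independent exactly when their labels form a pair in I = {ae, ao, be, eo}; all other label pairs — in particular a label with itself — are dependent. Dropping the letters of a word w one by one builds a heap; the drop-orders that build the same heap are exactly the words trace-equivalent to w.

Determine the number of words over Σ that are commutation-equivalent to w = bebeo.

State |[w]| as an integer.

drop 0:b onto floor
drop 1:e onto floor
drop 2:b onto {0:b}
drop 3:e onto {1:e}
drop 4:o onto {2:b}
ground layer = {0:b, 1:e}
drop-orders for the pieces not yet dropped (sum over which currently-grounded one goes next):
  1 to go: {3} 1  {4} 1
  2 to go: {1,3} 1  {2,4} 1  {3,4} 2
  3 to go: {0,2,4} 1  {1,3,4} 3  {2,3,4} 3
  if 0:b drops first: 6 orders
  if 1:e drops first: 4 orders
heap linearizations: 10

10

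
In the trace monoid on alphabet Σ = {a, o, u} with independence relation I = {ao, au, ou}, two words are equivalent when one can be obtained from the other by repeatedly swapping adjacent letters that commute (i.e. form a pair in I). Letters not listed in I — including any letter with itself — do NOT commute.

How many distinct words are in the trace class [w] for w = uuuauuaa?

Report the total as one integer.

piece 0:u — minimal
piece 1:u rests on {0:u}
piece 2:u rests on {1:u}
piece 3:a — minimal
piece 4:u rests on {2:u}
piece 5:u rests on {4:u}
piece 6:a rests on {3:a}
piece 7:a rests on {6:a}
minimal pieces: {0:u, 3:a}
ways to finish when only these pieces remain (= sum over removing one remaining piece with nothing left below it):
  1 left: {5}→1  {7}→1
  2 left: {4,5}→1  {5,7}→2  {6,7}→1
  3 left: {2,4,5}→1  {3,6,7}→1  {4,5,7}→3  {5,6,7}→3
  4 left: {1,2,4,5}→1  {2,4,5,7}→4  {3,5,6,7}→4  {4,5,6,7}→6
  5 left: {0,1,2,4,5}→1  {1,2,4,5,7}→5  {2,4,5,6,7}→10  {3,4,5,6,7}→10
  6 left: {0,1,2,4,5,7}→6  {1,2,4,5,6,7}→15  {2,3,4,5,6,7}→20
  placing 0:u first → 35 extensions
  placing 3:a first → 21 extensions
total linear extensions = 56

56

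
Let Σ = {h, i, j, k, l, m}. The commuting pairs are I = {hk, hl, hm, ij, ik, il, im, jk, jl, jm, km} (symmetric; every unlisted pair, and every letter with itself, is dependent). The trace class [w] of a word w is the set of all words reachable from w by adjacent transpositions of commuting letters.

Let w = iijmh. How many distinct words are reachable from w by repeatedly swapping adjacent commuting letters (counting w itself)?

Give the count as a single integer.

15

#0=i has no predecessor
#1=i depends on [0:i]
#2=j has no predecessor
#3=m has no predecessor
#4=h depends on [1:i, 2:j]
sources: [0:i, 2:j, 3:m]
N(rest) = Σ N(rest − s) over sources s of rest; N(one piece) = 1:
  size 1 → [3]=1  [4]=1
  size 2 → [1,4]=1  [2,4]=1  [3,4]=2
  size 3 → [0,1,4]=1  [1,2,4]=2  [1,3,4]=3  [2,3,4]=3
  first=0(i) contributes 8
  first=2(j) contributes 4
  first=3(m) contributes 3
|[w]| = 15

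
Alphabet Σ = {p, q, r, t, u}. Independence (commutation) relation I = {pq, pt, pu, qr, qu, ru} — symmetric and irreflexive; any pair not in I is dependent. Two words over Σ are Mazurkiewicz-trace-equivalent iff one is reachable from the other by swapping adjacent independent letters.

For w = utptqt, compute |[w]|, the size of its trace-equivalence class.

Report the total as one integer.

6

#0=u has no predecessor
#1=t depends on [0:u]
#2=p has no predecessor
#3=t depends on [1:t]
#4=q depends on [3:t]
#5=t depends on [4:q]
sources: [0:u, 2:p]
N(rest) = Σ N(rest − s) over sources s of rest; N(one piece) = 1:
  size 1 → [2]=1  [5]=1
  size 2 → [2,5]=2  [4,5]=1
  size 3 → [2,4,5]=3  [3,4,5]=1
  size 4 → [1,3,4,5]=1  [2,3,4,5]=4
  first=0(u) contributes 5
  first=2(p) contributes 1
|[w]| = 6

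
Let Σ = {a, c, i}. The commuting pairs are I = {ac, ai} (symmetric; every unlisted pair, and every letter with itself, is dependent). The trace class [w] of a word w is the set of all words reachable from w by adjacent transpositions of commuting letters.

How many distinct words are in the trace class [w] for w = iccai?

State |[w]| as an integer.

5

0(i) covers ∅
1(c) covers 0:i
2(c) covers 1:c
3(a) covers ∅
4(i) covers 2:c
floor of heap: 0:i, 3:a
completions by unplaced set U, small U first (add the entries for U minus each lowest piece of U):
  |U|=1: {3}:1  {4}:1
  |U|=2: {2,4}:1  {3,4}:2
  |U|=3: {1,2,4}:1  {2,3,4}:3
  start at 0(i): 4
  start at 3(a): 1
sum over floor = 5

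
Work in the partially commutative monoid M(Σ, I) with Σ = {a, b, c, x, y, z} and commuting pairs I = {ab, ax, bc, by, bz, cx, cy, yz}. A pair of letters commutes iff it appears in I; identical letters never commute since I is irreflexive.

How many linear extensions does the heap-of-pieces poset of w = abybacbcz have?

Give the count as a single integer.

0(a) covers ∅
1(b) covers ∅
2(y) covers 0:a
3(b) covers 1:b
4(a) covers 2:y
5(c) covers 4:a
6(b) covers 3:b
7(c) covers 5:c
8(z) covers 7:c
floor of heap: 0:a, 1:b
completions by unplaced set U, small U first (add the entries for U minus each lowest piece of U):
  |U|=1: {6}:1  {8}:1
  |U|=2: {3,6}:1  {6,8}:2  {7,8}:1
  |U|=3: {1,3,6}:1  {3,6,8}:3  {5,7,8}:1  {6,7,8}:3
  |U|=4: {1,3,6,8}:4  {3,6,7,8}:6  {4,5,7,8}:1  {5,6,7,8}:4
  |U|=5: {1,3,6,7,8}:10  {2,4,5,7,8}:1  {3,5,6,7,8}:10  {4,5,6,7,8}:5
  |U|=6: {0,2,4,5,7,8}:1  {1,3,5,6,7,8}:20  {2,4,5,6,7,8}:6  {3,4,5,6,7,8}:15
  |U|=7: {0,2,4,5,6,7,8}:7  {1,3,4,5,6,7,8}:35  {2,3,4,5,6,7,8}:21
  start at 0(a): 56
  start at 1(b): 28
sum over floor = 84

84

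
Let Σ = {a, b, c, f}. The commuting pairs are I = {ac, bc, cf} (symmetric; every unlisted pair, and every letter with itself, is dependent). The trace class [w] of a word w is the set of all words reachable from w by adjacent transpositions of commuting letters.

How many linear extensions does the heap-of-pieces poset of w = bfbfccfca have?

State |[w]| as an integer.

0(b) covers ∅
1(f) covers 0:b
2(b) covers 1:f
3(f) covers 2:b
4(c) covers ∅
5(c) covers 4:c
6(f) covers 3:f
7(c) covers 5:c
8(a) covers 6:f
floor of heap: 0:b, 4:c
completions by unplaced set U, small U first (add the entries for U minus each lowest piece of U):
  |U|=1: {7}:1  {8}:1
  |U|=2: {5,7}:1  {6,8}:1  {7,8}:2
  |U|=3: {3,6,8}:1  {4,5,7}:1  {5,7,8}:3  {6,7,8}:3
  |U|=4: {2,3,6,8}:1  {3,6,7,8}:4  {4,5,7,8}:4  {5,6,7,8}:6
  |U|=5: {1,2,3,6,8}:1  {2,3,6,7,8}:5  {3,5,6,7,8}:10  {4,5,6,7,8}:10
  |U|=6: {0,1,2,3,6,8}:1  {1,2,3,6,7,8}:6  {2,3,5,6,7,8}:15  {3,4,5,6,7,8}:20
  |U|=7: {0,1,2,3,6,7,8}:7  {1,2,3,5,6,7,8}:21  {2,3,4,5,6,7,8}:35
  start at 0(b): 56
  start at 4(c): 28
sum over floor = 84

84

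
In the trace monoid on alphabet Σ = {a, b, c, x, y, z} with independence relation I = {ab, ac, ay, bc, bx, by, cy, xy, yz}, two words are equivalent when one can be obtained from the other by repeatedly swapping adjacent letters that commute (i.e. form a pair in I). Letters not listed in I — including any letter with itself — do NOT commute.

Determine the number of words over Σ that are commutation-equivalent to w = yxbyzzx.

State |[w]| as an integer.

42

0(y) covers ∅
1(x) covers ∅
2(b) covers ∅
3(y) covers 0:y
4(z) covers 1:x, 2:b
5(z) covers 4:z
6(x) covers 5:z
floor of heap: 0:y, 1:x, 2:b
completions by unplaced set U, small U first (add the entries for U minus each lowest piece of U):
  |U|=1: {3}:1  {6}:1
  |U|=2: {0,3}:1  {3,6}:2  {5,6}:1
  |U|=3: {0,3,6}:3  {3,5,6}:3  {4,5,6}:1
  |U|=4: {0,3,5,6}:6  {1,4,5,6}:1  {2,4,5,6}:1  {3,4,5,6}:4
  |U|=5: {0,3,4,5,6}:10  {1,2,4,5,6}:2  {1,3,4,5,6}:5  {2,3,4,5,6}:5
  start at 0(y): 12
  start at 1(x): 15
  start at 2(b): 15
sum over floor = 42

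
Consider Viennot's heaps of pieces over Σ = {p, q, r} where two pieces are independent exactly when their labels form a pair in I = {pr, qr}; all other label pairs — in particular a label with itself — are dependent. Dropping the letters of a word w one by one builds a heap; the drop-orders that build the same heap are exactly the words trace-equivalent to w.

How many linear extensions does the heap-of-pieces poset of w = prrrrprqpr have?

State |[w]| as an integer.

210

piece 0:p — minimal
piece 1:r — minimal
piece 2:r rests on {1:r}
piece 3:r rests on {2:r}
piece 4:r rests on {3:r}
piece 5:p rests on {0:p}
piece 6:r rests on {4:r}
piece 7:q rests on {5:p}
piece 8:p rests on {7:q}
piece 9:r rests on {6:r}
minimal pieces: {0:p, 1:r}
ways to finish when only these pieces remain (= sum over removing one remaining piece with nothing left below it):
  1 left: {8}→1  {9}→1
  2 left: {6,9}→1  {7,8}→1  {8,9}→2
  3 left: {4,6,9}→1  {5,7,8}→1  {6,8,9}→3  {7,8,9}→3
  4 left: {0,5,7,8}→1  {3,4,6,9}→1  {4,6,8,9}→4  {5,7,8,9}→4  {6,7,8,9}→6
  5 left: {0,5,7,8,9}→5  {2,3,4,6,9}→1  {3,4,6,8,9}→5  {4,6,7,8,9}→10  {5,6,7,8,9}→10
  6 left: {0,5,6,7,8,9}→15  {1,2,3,4,6,9}→1  {2,3,4,6,8,9}→6  {3,4,6,7,8,9}→15  {4,5,6,7,8,9}→20
  7 left: {0,4,5,6,7,8,9}→35  {1,2,3,4,6,8,9}→7  {2,3,4,6,7,8,9}→21  {3,4,5,6,7,8,9}→35
  8 left: {0,3,4,5,6,7,8,9}→70  {1,2,3,4,6,7,8,9}→28  {2,3,4,5,6,7,8,9}→56
  placing 0:p first → 84 extensions
  placing 1:r first → 126 extensions
total linear extensions = 210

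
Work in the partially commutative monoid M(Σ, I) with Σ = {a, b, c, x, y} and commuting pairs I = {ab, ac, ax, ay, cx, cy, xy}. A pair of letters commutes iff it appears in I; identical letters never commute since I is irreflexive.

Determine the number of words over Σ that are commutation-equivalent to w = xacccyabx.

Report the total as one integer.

0(x) covers ∅
1(a) covers ∅
2(c) covers ∅
3(c) covers 2:c
4(c) covers 3:c
5(y) covers ∅
6(a) covers 1:a
7(b) covers 0:x, 4:c, 5:y
8(x) covers 7:b
floor of heap: 0:x, 1:a, 2:c, 5:y
completions by unplaced set U, small U first (add the entries for U minus each lowest piece of U):
  |U|=1: {6}:1  {8}:1
  |U|=2: {1,6}:1  {6,8}:2  {7,8}:1
  |U|=3: {0,7,8}:1  {1,6,8}:3  {4,7,8}:1  {5,7,8}:1  {6,7,8}:3
  |U|=4: {0,4,7,8}:2  {0,5,7,8}:2  {0,6,7,8}:4  {1,6,7,8}:6  {3,4,7,8}:1  {4,5,7,8}:2  {4,6,7,8}:4  {5,6,7,8}:4
  |U|=5: {0,1,6,7,8}:10  {0,3,4,7,8}:3  {0,4,5,7,8}:6  {0,4,6,7,8}:10  {0,5,6,7,8}:10  {1,4,6,7,8}:10  {1,5,6,7,8}:10  {2,3,4,7,8}:1  {3,4,5,7,8}:3  {3,4,6,7,8}:5  {4,5,6,7,8}:10
  |U|=6: {0,1,4,6,7,8}:30  {0,1,5,6,7,8}:30  {0,2,3,4,7,8}:4  {0,3,4,5,7,8}:12  {0,3,4,6,7,8}:18  {0,4,5,6,7,8}:36  {1,3,4,6,7,8}:15  {1,4,5,6,7,8}:30  {2,3,4,5,7,8}:4  {2,3,4,6,7,8}:6  {3,4,5,6,7,8}:18
  |U|=7: {0,1,3,4,6,7,8}:63  {0,1,4,5,6,7,8}:126  {0,2,3,4,5,7,8}:20  {0,2,3,4,6,7,8}:28  {0,3,4,5,6,7,8}:84  {1,2,3,4,6,7,8}:21  {1,3,4,5,6,7,8}:63  {2,3,4,5,6,7,8}:28
  start at 0(x): 112
  start at 1(a): 160
  start at 2(c): 336
  start at 5(y): 112
sum over floor = 720

720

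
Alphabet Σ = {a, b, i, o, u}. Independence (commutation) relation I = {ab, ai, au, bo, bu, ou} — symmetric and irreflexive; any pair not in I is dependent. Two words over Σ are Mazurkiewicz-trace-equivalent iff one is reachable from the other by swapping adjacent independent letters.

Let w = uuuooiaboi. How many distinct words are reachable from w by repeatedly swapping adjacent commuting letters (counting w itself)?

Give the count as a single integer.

piece 0:u — minimal
piece 1:u rests on {0:u}
piece 2:u rests on {1:u}
piece 3:o — minimal
piece 4:o rests on {3:o}
piece 5:i rests on {2:u, 4:o}
piece 6:a rests on {4:o}
piece 7:b rests on {5:i}
piece 8:o rests on {5:i, 6:a}
piece 9:i rests on {7:b, 8:o}
minimal pieces: {0:u, 3:o}
ways to finish when only these pieces remain (= sum over removing one remaining piece with nothing left below it):
  1 left: {9}→1
  2 left: {7,9}→1  {8,9}→1
  3 left: {6,8,9}→1  {7,8,9}→2
  4 left: {5,7,8,9}→2  {6,7,8,9}→3
  5 left: {2,5,7,8,9}→2  {5,6,7,8,9}→5
  6 left: {1,2,5,7,8,9}→2  {2,5,6,7,8,9}→7  {4,5,6,7,8,9}→5
  7 left: {0,1,2,5,7,8,9}→2  {1,2,5,6,7,8,9}→9  {2,4,5,6,7,8,9}→12  {3,4,5,6,7,8,9}→5
  8 left: {0,1,2,5,6,7,8,9}→11  {1,2,4,5,6,7,8,9}→21  {2,3,4,5,6,7,8,9}→17
  placing 0:u first → 38 extensions
  placing 3:o first → 32 extensions
total linear extensions = 70

70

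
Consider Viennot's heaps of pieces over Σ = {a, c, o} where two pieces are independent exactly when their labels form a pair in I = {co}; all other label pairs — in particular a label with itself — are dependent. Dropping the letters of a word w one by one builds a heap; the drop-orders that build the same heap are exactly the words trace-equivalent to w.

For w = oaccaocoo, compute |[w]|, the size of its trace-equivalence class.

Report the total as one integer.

piece 0:o — minimal
piece 1:a rests on {0:o}
piece 2:c rests on {1:a}
piece 3:c rests on {2:c}
piece 4:a rests on {3:c}
piece 5:o rests on {4:a}
piece 6:c rests on {4:a}
piece 7:o rests on {5:o}
piece 8:o rests on {7:o}
minimal pieces: {0:o}
ways to finish when only these pieces remain (= sum over removing one remaining piece with nothing left below it):
  1 left: {6}→1  {8}→1
  2 left: {6,8}→2  {7,8}→1
  3 left: {5,7,8}→1  {6,7,8}→3
  4 left: {5,6,7,8}→4
  5 left: {4,5,6,7,8}→4
  6 left: {3,4,5,6,7,8}→4
  7 left: {2,3,4,5,6,7,8}→4
  placing 0:o first → 4 extensions

4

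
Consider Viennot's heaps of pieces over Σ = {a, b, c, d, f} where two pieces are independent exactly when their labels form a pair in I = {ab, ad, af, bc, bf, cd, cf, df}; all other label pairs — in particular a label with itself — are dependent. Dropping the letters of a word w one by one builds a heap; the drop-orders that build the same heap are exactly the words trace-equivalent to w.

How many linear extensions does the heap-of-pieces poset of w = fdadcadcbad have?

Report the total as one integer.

0(f) covers ∅
1(d) covers ∅
2(a) covers ∅
3(d) covers 1:d
4(c) covers 2:a
5(a) covers 4:c
6(d) covers 3:d
7(c) covers 5:a
8(b) covers 6:d
9(a) covers 7:c
10(d) covers 8:b
floor of heap: 0:f, 1:d, 2:a
completions by unplaced set U, small U first (add the entries for U minus each lowest piece of U):
  |U|=1: {0}:1  {9}:1  {10}:1
  |U|=2: {0,9}:2  {0,10}:2  {7,9}:1  {8,10}:1  {9,10}:2
  |U|=3: {0,7,9}:3  {0,8,10}:3  {0,9,10}:6  {5,7,9}:1  {6,8,10}:1  {7,9,10}:3  {8,9,10}:3
  |U|=4: {0,5,7,9}:4  {0,6,8,10}:4  {0,7,9,10}:12  {0,8,9,10}:12  {3,6,8,10}:1  {4,5,7,9}:1  {5,7,9,10}:4  {6,8,9,10}:4  {7,8,9,10}:6
  |U|=5: {0,3,6,8,10}:5  {0,4,5,7,9}:5  {0,5,7,9,10}:20  {0,6,8,9,10}:20  {0,7,8,9,10}:30  {1,3,6,8,10}:1  {2,4,5,7,9}:1  {3,6,8,9,10}:5  {4,5,7,9,10}:5  {5,7,8,9,10}:10  {6,7,8,9,10}:10
  |U|=6: {0,1,3,6,8,10}:6  {0,2,4,5,7,9}:6  {0,3,6,8,9,10}:30  {0,4,5,7,9,10}:30  {0,5,7,8,9,10}:60  {0,6,7,8,9,10}:60  {1,3,6,8,9,10}:6  {2,4,5,7,9,10}:6  {3,6,7,8,9,10}:15  {4,5,7,8,9,10}:15  {5,6,7,8,9,10}:20
  |U|=7: {0,1,3,6,8,9,10}:42  {0,2,4,5,7,9,10}:42  {0,3,6,7,8,9,10}:105  {0,4,5,7,8,9,10}:105  {0,5,6,7,8,9,10}:140  {1,3,6,7,8,9,10}:21  {2,4,5,7,8,9,10}:21  {3,5,6,7,8,9,10}:35  {4,5,6,7,8,9,10}:35
  |U|=8: {0,1,3,6,7,8,9,10}:168  {0,2,4,5,7,8,9,10}:168  {0,3,5,6,7,8,9,10}:280  {0,4,5,6,7,8,9,10}:280  {1,3,5,6,7,8,9,10}:56  {2,4,5,6,7,8,9,10}:56  {3,4,5,6,7,8,9,10}:70
  |U|=9: {0,1,3,5,6,7,8,9,10}:504  {0,2,4,5,6,7,8,9,10}:504  {0,3,4,5,6,7,8,9,10}:630  {1,3,4,5,6,7,8,9,10}:126  {2,3,4,5,6,7,8,9,10}:126
  start at 0(f): 252
  start at 1(d): 1260
  start at 2(a): 1260
sum over floor = 2772

2772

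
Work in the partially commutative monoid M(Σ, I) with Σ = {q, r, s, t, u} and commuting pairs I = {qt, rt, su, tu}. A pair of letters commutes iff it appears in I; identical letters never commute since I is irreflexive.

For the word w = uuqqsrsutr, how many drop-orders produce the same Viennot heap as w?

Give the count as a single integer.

#0=u has no predecessor
#1=u depends on [0:u]
#2=q depends on [1:u]
#3=q depends on [2:q]
#4=s depends on [3:q]
#5=r depends on [4:s]
#6=s depends on [5:r]
#7=u depends on [5:r]
#8=t depends on [6:s]
#9=r depends on [6:s, 7:u]
sources: [0:u]
N(rest) = Σ N(rest − s) over sources s of rest; N(one piece) = 1:
  size 1 → [8]=1  [9]=1
  size 2 → [7,9]=1  [8,9]=2
  size 3 → [6,8,9]=2  [7,8,9]=3
  size 4 → [6,7,8,9]=5
  size 5 → [5,6,7,8,9]=5
  size 6 → [4,5,6,7,8,9]=5
  size 7 → [3,4,5,6,7,8,9]=5
  size 8 → [2,3,4,5,6,7,8,9]=5
  first=0(u) contributes 5

5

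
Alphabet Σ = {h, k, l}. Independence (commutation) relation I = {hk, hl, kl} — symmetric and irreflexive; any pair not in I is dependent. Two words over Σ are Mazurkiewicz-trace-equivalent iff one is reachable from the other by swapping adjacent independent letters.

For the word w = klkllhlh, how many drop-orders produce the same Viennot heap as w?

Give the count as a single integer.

420

0(k) covers ∅
1(l) covers ∅
2(k) covers 0:k
3(l) covers 1:l
4(l) covers 3:l
5(h) covers ∅
6(l) covers 4:l
7(h) covers 5:h
floor of heap: 0:k, 1:l, 5:h
completions by unplaced set U, small U first (add the entries for U minus each lowest piece of U):
  |U|=1: {2}:1  {6}:1  {7}:1
  |U|=2: {0,2}:1  {2,6}:2  {2,7}:2  {4,6}:1  {5,7}:1  {6,7}:2
  |U|=3: {0,2,6}:3  {0,2,7}:3  {2,4,6}:3  {2,5,7}:3  {2,6,7}:6  {3,4,6}:1  {4,6,7}:3  {5,6,7}:3
  |U|=4: {0,2,4,6}:6  {0,2,5,7}:6  {0,2,6,7}:12  {1,3,4,6}:1  {2,3,4,6}:4  {2,4,6,7}:12  {2,5,6,7}:12  {3,4,6,7}:4  {4,5,6,7}:6
  |U|=5: {0,2,3,4,6}:10  {0,2,4,6,7}:30  {0,2,5,6,7}:30  {1,2,3,4,6}:5  {1,3,4,6,7}:5  {2,3,4,6,7}:20  {2,4,5,6,7}:30  {3,4,5,6,7}:10
  |U|=6: {0,1,2,3,4,6}:15  {0,2,3,4,6,7}:60  {0,2,4,5,6,7}:90  {1,2,3,4,6,7}:30  {1,3,4,5,6,7}:15  {2,3,4,5,6,7}:60
  start at 0(k): 105
  start at 1(l): 210
  start at 5(h): 105
sum over floor = 420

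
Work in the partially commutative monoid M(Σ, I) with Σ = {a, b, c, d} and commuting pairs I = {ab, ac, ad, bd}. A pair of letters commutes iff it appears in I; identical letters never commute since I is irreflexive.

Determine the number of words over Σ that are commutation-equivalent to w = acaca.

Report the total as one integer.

10

0(a) covers ∅
1(c) covers ∅
2(a) covers 0:a
3(c) covers 1:c
4(a) covers 2:a
floor of heap: 0:a, 1:c
completions by unplaced set U, small U first (add the entries for U minus each lowest piece of U):
  |U|=1: {3}:1  {4}:1
  |U|=2: {1,3}:1  {2,4}:1  {3,4}:2
  |U|=3: {0,2,4}:1  {1,3,4}:3  {2,3,4}:3
  start at 0(a): 6
  start at 1(c): 4
sum over floor = 10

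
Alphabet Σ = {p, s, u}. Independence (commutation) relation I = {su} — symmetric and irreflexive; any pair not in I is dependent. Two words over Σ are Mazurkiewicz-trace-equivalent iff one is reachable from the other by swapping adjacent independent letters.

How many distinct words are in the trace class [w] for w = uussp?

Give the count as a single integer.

#0=u has no predecessor
#1=u depends on [0:u]
#2=s has no predecessor
#3=s depends on [2:s]
#4=p depends on [1:u, 3:s]
sources: [0:u, 2:s]
N(rest) = Σ N(rest − s) over sources s of rest; N(one piece) = 1:
  size 1 → [4]=1
  size 2 → [1,4]=1  [3,4]=1
  size 3 → [0,1,4]=1  [1,3,4]=2  [2,3,4]=1
  first=0(u) contributes 3
  first=2(s) contributes 3
|[w]| = 6

6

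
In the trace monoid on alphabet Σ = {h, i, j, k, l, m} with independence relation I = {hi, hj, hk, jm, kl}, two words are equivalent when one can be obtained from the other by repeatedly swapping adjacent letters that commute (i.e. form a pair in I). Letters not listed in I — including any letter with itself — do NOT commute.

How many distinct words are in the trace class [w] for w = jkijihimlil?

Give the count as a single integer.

7

0(j) covers ∅
1(k) covers 0:j
2(i) covers 1:k
3(j) covers 2:i
4(i) covers 3:j
5(h) covers ∅
6(i) covers 4:i
7(m) covers 5:h, 6:i
8(l) covers 7:m
9(i) covers 8:l
10(l) covers 9:i
floor of heap: 0:j, 5:h
completions by unplaced set U, small U first (add the entries for U minus each lowest piece of U):
  |U|=1: {10}:1
  |U|=2: {9,10}:1
  |U|=3: {8,9,10}:1
  |U|=4: {7,8,9,10}:1
  |U|=5: {5,7,8,9,10}:1  {6,7,8,9,10}:1
  |U|=6: {4,6,7,8,9,10}:1  {5,6,7,8,9,10}:2
  |U|=7: {3,4,6,7,8,9,10}:1  {4,5,6,7,8,9,10}:3
  |U|=8: {2,3,4,6,7,8,9,10}:1  {3,4,5,6,7,8,9,10}:4
  |U|=9: {1,2,3,4,6,7,8,9,10}:1  {2,3,4,5,6,7,8,9,10}:5
  start at 0(j): 6
  start at 5(h): 1
sum over floor = 7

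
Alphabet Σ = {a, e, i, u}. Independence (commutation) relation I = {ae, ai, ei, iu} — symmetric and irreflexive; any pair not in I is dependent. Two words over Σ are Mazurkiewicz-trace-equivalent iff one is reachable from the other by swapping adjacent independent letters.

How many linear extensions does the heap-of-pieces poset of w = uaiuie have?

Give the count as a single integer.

#0=u has no predecessor
#1=a depends on [0:u]
#2=i has no predecessor
#3=u depends on [1:a]
#4=i depends on [2:i]
#5=e depends on [3:u]
sources: [0:u, 2:i]
N(rest) = Σ N(rest − s) over sources s of rest; N(one piece) = 1:
  size 1 → [4]=1  [5]=1
  size 2 → [2,4]=1  [3,5]=1  [4,5]=2
  size 3 → [1,3,5]=1  [2,4,5]=3  [3,4,5]=3
  size 4 → [0,1,3,5]=1  [1,3,4,5]=4  [2,3,4,5]=6
  first=0(u) contributes 10
  first=2(i) contributes 5
|[w]| = 15

15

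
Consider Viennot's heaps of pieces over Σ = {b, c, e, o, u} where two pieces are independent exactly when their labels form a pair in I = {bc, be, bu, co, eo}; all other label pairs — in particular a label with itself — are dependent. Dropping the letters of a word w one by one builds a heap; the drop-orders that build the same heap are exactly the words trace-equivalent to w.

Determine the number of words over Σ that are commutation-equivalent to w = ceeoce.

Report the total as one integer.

6

#0=c has no predecessor
#1=e depends on [0:c]
#2=e depends on [1:e]
#3=o has no predecessor
#4=c depends on [2:e]
#5=e depends on [4:c]
sources: [0:c, 3:o]
N(rest) = Σ N(rest − s) over sources s of rest; N(one piece) = 1:
  size 1 → [3]=1  [5]=1
  size 2 → [3,5]=2  [4,5]=1
  size 3 → [2,4,5]=1  [3,4,5]=3
  size 4 → [1,2,4,5]=1  [2,3,4,5]=4
  first=0(c) contributes 5
  first=3(o) contributes 1
|[w]| = 6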